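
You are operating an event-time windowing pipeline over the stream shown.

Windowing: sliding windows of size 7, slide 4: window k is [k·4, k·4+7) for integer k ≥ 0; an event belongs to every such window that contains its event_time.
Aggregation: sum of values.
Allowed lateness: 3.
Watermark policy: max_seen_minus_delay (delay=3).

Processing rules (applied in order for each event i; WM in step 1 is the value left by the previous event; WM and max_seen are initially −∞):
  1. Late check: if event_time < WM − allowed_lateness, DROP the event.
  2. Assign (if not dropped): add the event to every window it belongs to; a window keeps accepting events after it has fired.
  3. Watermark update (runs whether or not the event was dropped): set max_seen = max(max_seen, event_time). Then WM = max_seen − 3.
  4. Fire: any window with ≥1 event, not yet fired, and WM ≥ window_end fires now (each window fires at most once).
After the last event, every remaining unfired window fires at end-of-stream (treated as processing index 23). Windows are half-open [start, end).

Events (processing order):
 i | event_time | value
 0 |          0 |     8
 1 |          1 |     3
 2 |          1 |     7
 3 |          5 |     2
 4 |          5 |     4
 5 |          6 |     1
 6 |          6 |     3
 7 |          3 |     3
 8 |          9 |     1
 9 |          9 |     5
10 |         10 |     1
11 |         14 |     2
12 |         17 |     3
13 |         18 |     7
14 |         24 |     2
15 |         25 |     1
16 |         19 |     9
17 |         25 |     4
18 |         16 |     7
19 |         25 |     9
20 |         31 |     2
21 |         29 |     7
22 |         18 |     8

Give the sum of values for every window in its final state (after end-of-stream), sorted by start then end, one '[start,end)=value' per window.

i=0 t=0 v=8: → [0,7); WM=-3
i=1 t=1 v=3: → [0,7); WM=-2
i=2 t=1 v=7: → [0,7); WM=-2
i=3 t=5 v=2: → [4,11),[0,7); WM=2
i=4 t=5 v=4: → [4,11),[0,7); WM=2
i=5 t=6 v=1: → [4,11),[0,7); WM=3
i=6 t=6 v=3: → [4,11),[0,7); WM=3
i=7 t=3 v=3: → [0,7); WM=3
i=8 t=9 v=1: → [8,15),[4,11); WM=6
i=9 t=9 v=5: → [8,15),[4,11); WM=6
i=10 t=10 v=1: → [8,15),[4,11); WM=7; [0,7) fires=31
i=11 t=14 v=2: → [12,19),[8,15); WM=11; [4,11) fires=17
i=12 t=17 v=3: → [16,23),[12,19); WM=14
i=13 t=18 v=7: → [16,23),[12,19); WM=15; [8,15) fires=9
i=14 t=24 v=2: → [24,31),[20,27); WM=21; [12,19) fires=12
i=15 t=25 v=1: → [24,31),[20,27); WM=22
i=16 t=19 v=9: → [16,23); WM=22
i=17 t=25 v=4: → [24,31),[20,27); WM=22
i=18 t=16 v=7: DROP (t<22-3); WM=22
i=19 t=25 v=9: → [24,31),[20,27); WM=22
i=20 t=31 v=2: → [28,35); WM=28; [16,23) fires=19 [20,27) fires=16
i=21 t=29 v=7: → [28,35),[24,31); WM=28
i=22 t=18 v=8: DROP (t<28-3); WM=28

[0,7)=31 [4,11)=17 [8,15)=9 [12,19)=12 [16,23)=19 [20,27)=16 [24,31)=23 [28,35)=9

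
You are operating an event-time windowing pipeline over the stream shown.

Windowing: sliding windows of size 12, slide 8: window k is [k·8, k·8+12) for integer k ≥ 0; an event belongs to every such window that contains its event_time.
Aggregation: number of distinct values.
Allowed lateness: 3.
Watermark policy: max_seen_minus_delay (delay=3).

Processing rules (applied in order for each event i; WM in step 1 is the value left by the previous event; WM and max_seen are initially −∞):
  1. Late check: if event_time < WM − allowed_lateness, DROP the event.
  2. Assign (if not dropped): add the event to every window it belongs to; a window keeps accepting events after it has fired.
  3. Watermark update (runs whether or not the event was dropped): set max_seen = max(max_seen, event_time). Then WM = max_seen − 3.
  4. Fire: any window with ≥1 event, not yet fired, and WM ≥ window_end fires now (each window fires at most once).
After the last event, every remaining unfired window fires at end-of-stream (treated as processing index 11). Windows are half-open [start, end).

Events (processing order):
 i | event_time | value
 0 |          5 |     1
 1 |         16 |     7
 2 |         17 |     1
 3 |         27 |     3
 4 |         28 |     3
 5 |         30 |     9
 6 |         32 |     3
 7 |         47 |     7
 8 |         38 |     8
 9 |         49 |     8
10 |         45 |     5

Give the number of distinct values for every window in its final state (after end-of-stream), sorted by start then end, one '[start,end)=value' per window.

i=0 t=5 v=1: → [0,12); WM=2
i=1 t=16 v=7: → [16,28),[8,20); WM=13; [0,12) fires=1
i=2 t=17 v=1: → [16,28),[8,20); WM=14
i=3 t=27 v=3: → [24,36),[16,28); WM=24; [8,20) fires=2
i=4 t=28 v=3: → [24,36); WM=25
i=5 t=30 v=9: → [24,36); WM=27
i=6 t=32 v=3: → [32,44),[24,36); WM=29; [16,28) fires=3
i=7 t=47 v=7: → [40,52); WM=44; [24,36) fires=2 [32,44) fires=1
i=8 t=38 v=8: DROP (t<44-3); WM=44
i=9 t=49 v=8: → [48,60),[40,52); WM=46
i=10 t=45 v=5: → [40,52); WM=46

[0,12)=1 [8,20)=2 [16,28)=3 [24,36)=2 [32,44)=1 [40,52)=3 [48,60)=1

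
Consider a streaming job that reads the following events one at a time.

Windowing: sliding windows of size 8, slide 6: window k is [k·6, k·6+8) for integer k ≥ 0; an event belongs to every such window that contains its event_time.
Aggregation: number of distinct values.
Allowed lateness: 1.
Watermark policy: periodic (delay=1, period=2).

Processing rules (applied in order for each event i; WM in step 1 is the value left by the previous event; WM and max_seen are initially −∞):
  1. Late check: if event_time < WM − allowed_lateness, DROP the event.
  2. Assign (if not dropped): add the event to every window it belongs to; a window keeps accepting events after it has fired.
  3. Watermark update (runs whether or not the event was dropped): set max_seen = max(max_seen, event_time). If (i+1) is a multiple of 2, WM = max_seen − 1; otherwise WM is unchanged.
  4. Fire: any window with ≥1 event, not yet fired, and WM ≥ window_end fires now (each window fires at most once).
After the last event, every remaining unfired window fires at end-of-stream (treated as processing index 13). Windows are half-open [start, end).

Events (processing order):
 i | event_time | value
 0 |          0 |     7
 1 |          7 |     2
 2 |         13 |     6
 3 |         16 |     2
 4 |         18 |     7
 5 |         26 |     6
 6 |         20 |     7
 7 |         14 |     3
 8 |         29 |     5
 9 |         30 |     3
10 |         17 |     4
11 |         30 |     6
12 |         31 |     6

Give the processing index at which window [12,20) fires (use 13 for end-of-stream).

i=0 t=0 v=7: → [0,8); WM=−∞
i=1 t=7 v=2: → [6,14),[0,8); WM=6
i=2 t=13 v=6: → [12,20),[6,14); WM=6
i=3 t=16 v=2: → [12,20); WM=15; [0,8) fires=2 [6,14) fires=2
i=4 t=18 v=7: → [18,26),[12,20); WM=15
i=5 t=26 v=6: → [24,32); WM=25; [12,20) fires=3
i=6 t=20 v=7: DROP (t<25-1); WM=25
i=7 t=14 v=3: DROP (t<25-1); WM=25
i=8 t=29 v=5: → [24,32); WM=25
i=9 t=30 v=3: → [30,38),[24,32); WM=29; [18,26) fires=1
i=10 t=17 v=4: DROP (t<29-1); WM=29
i=11 t=30 v=6: → [30,38),[24,32); WM=29
i=12 t=31 v=6: → [30,38),[24,32); WM=29

5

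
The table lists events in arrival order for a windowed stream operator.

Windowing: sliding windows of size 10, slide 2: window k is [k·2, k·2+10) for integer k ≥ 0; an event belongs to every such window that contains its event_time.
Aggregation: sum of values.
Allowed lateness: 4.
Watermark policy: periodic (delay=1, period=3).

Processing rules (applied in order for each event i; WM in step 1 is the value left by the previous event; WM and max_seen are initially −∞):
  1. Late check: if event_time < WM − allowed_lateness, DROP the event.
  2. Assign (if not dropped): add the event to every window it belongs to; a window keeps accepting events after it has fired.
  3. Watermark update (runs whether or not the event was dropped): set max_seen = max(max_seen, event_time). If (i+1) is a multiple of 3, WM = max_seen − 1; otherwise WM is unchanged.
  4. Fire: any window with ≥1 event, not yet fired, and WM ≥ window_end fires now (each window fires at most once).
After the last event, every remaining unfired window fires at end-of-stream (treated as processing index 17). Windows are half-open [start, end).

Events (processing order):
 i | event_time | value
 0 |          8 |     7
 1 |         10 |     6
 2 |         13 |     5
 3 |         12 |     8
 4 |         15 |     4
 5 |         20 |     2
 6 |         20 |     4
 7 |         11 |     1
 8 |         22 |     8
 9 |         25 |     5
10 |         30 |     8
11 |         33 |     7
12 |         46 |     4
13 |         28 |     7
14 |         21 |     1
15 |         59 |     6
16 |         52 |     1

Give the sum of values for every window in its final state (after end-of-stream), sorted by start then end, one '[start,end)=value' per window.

[0,10)=7 [2,12)=13 [4,14)=26 [6,16)=30 [8,18)=30 [10,20)=23 [12,22)=23 [14,24)=18 [16,26)=19 [18,28)=19 [20,30)=26 [22,32)=28 [24,34)=27 [26,36)=22 [28,38)=22 [30,40)=15 [32,42)=7 [38,48)=4 [40,50)=4 [42,52)=4 [44,54)=5 [46,56)=5 [48,58)=1 [50,60)=7 [52,62)=7 [54,64)=6 [56,66)=6 [58,68)=6

i=0 t=8 v=7: → [8,18),[6,16),[4,14),[2,12),[0,10); WM=−∞
i=1 t=10 v=6: → [10,20),[8,18),[6,16),[4,14),[2,12); WM=−∞
i=2 t=13 v=5: → [12,22),[10,20),[8,18),[6,16),[4,14); WM=12; [0,10) fires=7 [2,12) fires=13
i=3 t=12 v=8: → [12,22),[10,20),[8,18),[6,16),[4,14); WM=12
i=4 t=15 v=4: → [14,24),[12,22),[10,20),[8,18),[6,16); WM=12
i=5 t=20 v=2: → [20,30),[18,28),[16,26),[14,24),[12,22); WM=19; [4,14) fires=26 [6,16) fires=30 [8,18) fires=30
i=6 t=20 v=4: → [20,30),[18,28),[16,26),[14,24),[12,22); WM=19
i=7 t=11 v=1: DROP (t<19-4); WM=19
i=8 t=22 v=8: → [22,32),[20,30),[18,28),[16,26),[14,24); WM=21; [10,20) fires=23
i=9 t=25 v=5: → [24,34),[22,32),[20,30),[18,28),[16,26); WM=21
i=10 t=30 v=8: → [30,40),[28,38),[26,36),[24,34),[22,32); WM=21
i=11 t=33 v=7: → [32,42),[30,40),[28,38),[26,36),[24,34); WM=32; [12,22) fires=23 [14,24) fires=18 [16,26) fires=19 [18,28) fires=19 [20,30) fires=19 [22,32) fires=21
i=12 t=46 v=4: → [46,56),[44,54),[42,52),[40,50),[38,48); WM=32
i=13 t=28 v=7: → [28,38),[26,36),[24,34),[22,32),[20,30); WM=32
i=14 t=21 v=1: DROP (t<32-4); WM=45; [24,34) fires=27 [26,36) fires=22 [28,38) fires=22 [30,40) fires=15 [32,42) fires=7
i=15 t=59 v=6: → [58,68),[56,66),[54,64),[52,62),[50,60); WM=45
i=16 t=52 v=1: → [52,62),[50,60),[48,58),[46,56),[44,54); WM=45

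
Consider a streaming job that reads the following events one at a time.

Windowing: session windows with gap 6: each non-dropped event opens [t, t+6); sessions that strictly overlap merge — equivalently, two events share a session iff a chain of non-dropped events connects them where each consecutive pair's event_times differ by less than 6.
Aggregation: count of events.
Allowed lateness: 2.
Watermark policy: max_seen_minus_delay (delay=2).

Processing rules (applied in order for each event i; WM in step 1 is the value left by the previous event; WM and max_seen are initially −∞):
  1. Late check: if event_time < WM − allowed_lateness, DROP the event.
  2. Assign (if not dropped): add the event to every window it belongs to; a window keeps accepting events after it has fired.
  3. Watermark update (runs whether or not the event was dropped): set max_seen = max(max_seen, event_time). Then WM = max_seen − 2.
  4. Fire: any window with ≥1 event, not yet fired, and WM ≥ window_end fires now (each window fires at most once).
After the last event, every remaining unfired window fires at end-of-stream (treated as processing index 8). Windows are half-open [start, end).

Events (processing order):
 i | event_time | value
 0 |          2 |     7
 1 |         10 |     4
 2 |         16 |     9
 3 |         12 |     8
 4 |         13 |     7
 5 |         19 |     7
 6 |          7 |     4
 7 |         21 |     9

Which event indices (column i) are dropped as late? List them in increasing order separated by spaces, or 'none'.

6

i=0 t=2 v=7: → [2,8); WM=0
i=1 t=10 v=4: → [10,16); WM=8
i=2 t=16 v=9: → [16,22); WM=14
i=3 t=12 v=8: → [10,22); WM=14
i=4 t=13 v=7: → [10,22); WM=14
i=5 t=19 v=7: → [10,25); WM=17
i=6 t=7 v=4: DROP (t<17-2); WM=17
i=7 t=21 v=9: → [10,27); WM=19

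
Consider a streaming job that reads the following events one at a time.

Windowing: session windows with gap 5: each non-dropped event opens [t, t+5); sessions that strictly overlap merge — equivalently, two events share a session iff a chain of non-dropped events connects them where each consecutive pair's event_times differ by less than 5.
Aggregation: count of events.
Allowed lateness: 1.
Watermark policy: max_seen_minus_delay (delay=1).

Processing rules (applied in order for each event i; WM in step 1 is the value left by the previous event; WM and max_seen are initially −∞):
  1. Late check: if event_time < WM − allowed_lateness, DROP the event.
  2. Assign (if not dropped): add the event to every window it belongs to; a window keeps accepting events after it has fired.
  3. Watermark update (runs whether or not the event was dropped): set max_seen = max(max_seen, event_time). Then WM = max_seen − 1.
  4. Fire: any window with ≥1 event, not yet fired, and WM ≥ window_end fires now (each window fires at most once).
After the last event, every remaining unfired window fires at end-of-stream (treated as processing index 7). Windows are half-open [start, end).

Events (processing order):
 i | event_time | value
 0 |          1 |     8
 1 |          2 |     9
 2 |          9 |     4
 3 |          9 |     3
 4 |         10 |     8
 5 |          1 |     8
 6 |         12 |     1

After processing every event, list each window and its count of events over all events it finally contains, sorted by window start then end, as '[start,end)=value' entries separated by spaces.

i=0 t=1 v=8: → [1,6); WM=0
i=1 t=2 v=9: → [1,7); WM=1
i=2 t=9 v=4: → [9,14); WM=8
i=3 t=9 v=3: → [9,14); WM=8
i=4 t=10 v=8: → [9,15); WM=9
i=5 t=1 v=8: DROP (t<9-1); WM=9
i=6 t=12 v=1: → [9,17); WM=11

[1,7)=2 [9,17)=4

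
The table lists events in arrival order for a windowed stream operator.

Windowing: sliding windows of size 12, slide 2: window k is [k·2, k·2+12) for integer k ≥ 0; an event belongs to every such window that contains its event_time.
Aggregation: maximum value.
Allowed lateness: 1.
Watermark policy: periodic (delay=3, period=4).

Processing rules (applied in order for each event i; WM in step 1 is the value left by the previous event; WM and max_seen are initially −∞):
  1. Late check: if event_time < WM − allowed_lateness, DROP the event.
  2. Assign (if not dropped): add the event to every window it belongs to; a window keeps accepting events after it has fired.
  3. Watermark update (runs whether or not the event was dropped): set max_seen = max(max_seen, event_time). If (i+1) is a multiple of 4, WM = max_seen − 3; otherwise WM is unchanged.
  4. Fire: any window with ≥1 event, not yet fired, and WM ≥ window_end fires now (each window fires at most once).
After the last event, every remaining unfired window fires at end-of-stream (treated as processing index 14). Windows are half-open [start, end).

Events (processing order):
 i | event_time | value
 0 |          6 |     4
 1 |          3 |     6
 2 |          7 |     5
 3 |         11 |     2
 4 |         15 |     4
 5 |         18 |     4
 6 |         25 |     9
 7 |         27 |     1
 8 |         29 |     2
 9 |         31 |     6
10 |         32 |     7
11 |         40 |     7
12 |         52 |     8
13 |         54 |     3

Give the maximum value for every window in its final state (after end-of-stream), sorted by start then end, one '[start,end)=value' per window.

i=0 t=6 v=4: → [6,18),[4,16),[2,14),[0,12); WM=−∞
i=1 t=3 v=6: → [2,14),[0,12); WM=−∞
i=2 t=7 v=5: → [6,18),[4,16),[2,14),[0,12); WM=−∞
i=3 t=11 v=2: → [10,22),[8,20),[6,18),[4,16),[2,14),[0,12); WM=8
i=4 t=15 v=4: → [14,26),[12,24),[10,22),[8,20),[6,18),[4,16); WM=8
i=5 t=18 v=4: → [18,30),[16,28),[14,26),[12,24),[10,22),[8,20); WM=8
i=6 t=25 v=9: → [24,36),[22,34),[20,32),[18,30),[16,28),[14,26); WM=8
i=7 t=27 v=1: → [26,38),[24,36),[22,34),[20,32),[18,30),[16,28); WM=24; [0,12) fires=6 [2,14) fires=6 [4,16) fires=5 [6,18) fires=5 [8,20) fires=4 [10,22) fires=4 [12,24) fires=4
i=8 t=29 v=2: → [28,40),[26,38),[24,36),[22,34),[20,32),[18,30); WM=24
i=9 t=31 v=6: → [30,42),[28,40),[26,38),[24,36),[22,34),[20,32); WM=24
i=10 t=32 v=7: → [32,44),[30,42),[28,40),[26,38),[24,36),[22,34); WM=24
i=11 t=40 v=7: → [40,52),[38,50),[36,48),[34,46),[32,44),[30,42); WM=37; [14,26) fires=9 [16,28) fires=9 [18,30) fires=9 [20,32) fires=9 [22,34) fires=9 [24,36) fires=9
i=12 t=52 v=8: → [52,64),[50,62),[48,60),[46,58),[44,56),[42,54); WM=37
i=13 t=54 v=3: → [54,66),[52,64),[50,62),[48,60),[46,58),[44,56); WM=37

[0,12)=6 [2,14)=6 [4,16)=5 [6,18)=5 [8,20)=4 [10,22)=4 [12,24)=4 [14,26)=9 [16,28)=9 [18,30)=9 [20,32)=9 [22,34)=9 [24,36)=9 [26,38)=7 [28,40)=7 [30,42)=7 [32,44)=7 [34,46)=7 [36,48)=7 [38,50)=7 [40,52)=7 [42,54)=8 [44,56)=8 [46,58)=8 [48,60)=8 [50,62)=8 [52,64)=8 [54,66)=3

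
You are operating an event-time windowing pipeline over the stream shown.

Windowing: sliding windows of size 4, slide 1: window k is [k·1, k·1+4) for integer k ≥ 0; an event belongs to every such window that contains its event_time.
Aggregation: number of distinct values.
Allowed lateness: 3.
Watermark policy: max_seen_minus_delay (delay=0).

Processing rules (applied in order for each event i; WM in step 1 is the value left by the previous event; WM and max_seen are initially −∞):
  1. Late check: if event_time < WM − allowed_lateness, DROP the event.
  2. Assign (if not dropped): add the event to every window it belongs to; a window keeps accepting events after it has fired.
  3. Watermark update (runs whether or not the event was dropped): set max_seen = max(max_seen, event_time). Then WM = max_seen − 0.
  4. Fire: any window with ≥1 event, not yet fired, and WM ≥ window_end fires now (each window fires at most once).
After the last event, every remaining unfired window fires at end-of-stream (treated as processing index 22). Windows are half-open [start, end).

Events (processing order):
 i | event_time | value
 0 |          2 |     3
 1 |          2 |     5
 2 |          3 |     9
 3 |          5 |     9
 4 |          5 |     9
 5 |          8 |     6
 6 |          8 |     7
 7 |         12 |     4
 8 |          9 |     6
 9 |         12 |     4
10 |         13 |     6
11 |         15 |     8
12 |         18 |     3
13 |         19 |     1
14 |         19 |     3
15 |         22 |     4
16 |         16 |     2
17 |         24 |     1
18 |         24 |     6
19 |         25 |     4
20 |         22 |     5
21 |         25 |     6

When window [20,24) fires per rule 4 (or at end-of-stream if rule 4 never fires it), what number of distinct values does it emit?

i=0 t=2 v=3: → [2,6),[1,5),[0,4); WM=2
i=1 t=2 v=5: → [2,6),[1,5),[0,4); WM=2
i=2 t=3 v=9: → [3,7),[2,6),[1,5),[0,4); WM=3
i=3 t=5 v=9: → [5,9),[4,8),[3,7),[2,6); WM=5; [0,4) fires=3 [1,5) fires=3
i=4 t=5 v=9: → [5,9),[4,8),[3,7),[2,6); WM=5
i=5 t=8 v=6: → [8,12),[7,11),[6,10),[5,9); WM=8; [2,6) fires=3 [3,7) fires=1 [4,8) fires=1
i=6 t=8 v=7: → [8,12),[7,11),[6,10),[5,9); WM=8
i=7 t=12 v=4: → [12,16),[11,15),[10,14),[9,13); WM=12; [5,9) fires=3 [6,10) fires=2 [7,11) fires=2 [8,12) fires=2
i=8 t=9 v=6: → [9,13),[8,12),[7,11),[6,10); WM=12
i=9 t=12 v=4: → [12,16),[11,15),[10,14),[9,13); WM=12
i=10 t=13 v=6: → [13,17),[12,16),[11,15),[10,14); WM=13; [9,13) fires=2
i=11 t=15 v=8: → [15,19),[14,18),[13,17),[12,16); WM=15; [10,14) fires=2 [11,15) fires=2
i=12 t=18 v=3: → [18,22),[17,21),[16,20),[15,19); WM=18; [12,16) fires=3 [13,17) fires=2 [14,18) fires=1
i=13 t=19 v=1: → [19,23),[18,22),[17,21),[16,20); WM=19; [15,19) fires=2
i=14 t=19 v=3: → [19,23),[18,22),[17,21),[16,20); WM=19
i=15 t=22 v=4: → [22,26),[21,25),[20,24),[19,23); WM=22; [16,20) fires=2 [17,21) fires=2 [18,22) fires=2
i=16 t=16 v=2: DROP (t<22-3); WM=22
i=17 t=24 v=1: → [24,28),[23,27),[22,26),[21,25); WM=24; [19,23) fires=3 [20,24) fires=1
i=18 t=24 v=6: → [24,28),[23,27),[22,26),[21,25); WM=24
i=19 t=25 v=4: → [25,29),[24,28),[23,27),[22,26); WM=25; [21,25) fires=3
i=20 t=22 v=5: → [22,26),[21,25),[20,24),[19,23); WM=25
i=21 t=25 v=6: → [25,29),[24,28),[23,27),[22,26); WM=25

1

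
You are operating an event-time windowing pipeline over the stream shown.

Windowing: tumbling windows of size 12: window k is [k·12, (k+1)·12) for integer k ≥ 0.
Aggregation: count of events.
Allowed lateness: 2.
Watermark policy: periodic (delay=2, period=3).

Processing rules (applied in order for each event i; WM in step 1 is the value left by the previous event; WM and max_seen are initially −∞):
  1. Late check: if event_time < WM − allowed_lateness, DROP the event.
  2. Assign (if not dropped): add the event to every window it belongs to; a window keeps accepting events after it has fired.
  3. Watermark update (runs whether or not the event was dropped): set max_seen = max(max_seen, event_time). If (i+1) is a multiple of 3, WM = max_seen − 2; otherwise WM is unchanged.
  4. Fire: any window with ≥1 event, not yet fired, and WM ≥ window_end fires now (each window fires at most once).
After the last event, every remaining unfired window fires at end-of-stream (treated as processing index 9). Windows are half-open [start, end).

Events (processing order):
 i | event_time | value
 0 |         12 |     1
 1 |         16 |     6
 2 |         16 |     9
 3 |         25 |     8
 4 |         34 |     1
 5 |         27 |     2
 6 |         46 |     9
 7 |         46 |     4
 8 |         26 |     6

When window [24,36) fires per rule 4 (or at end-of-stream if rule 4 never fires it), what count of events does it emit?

3

i=0 t=12 v=1: → [12,24); WM=−∞
i=1 t=16 v=6: → [12,24); WM=−∞
i=2 t=16 v=9: → [12,24); WM=14
i=3 t=25 v=8: → [24,36); WM=14
i=4 t=34 v=1: → [24,36); WM=14
i=5 t=27 v=2: → [24,36); WM=32; [12,24) fires=3
i=6 t=46 v=9: → [36,48); WM=32
i=7 t=46 v=4: → [36,48); WM=32
i=8 t=26 v=6: DROP (t<32-2); WM=44; [24,36) fires=3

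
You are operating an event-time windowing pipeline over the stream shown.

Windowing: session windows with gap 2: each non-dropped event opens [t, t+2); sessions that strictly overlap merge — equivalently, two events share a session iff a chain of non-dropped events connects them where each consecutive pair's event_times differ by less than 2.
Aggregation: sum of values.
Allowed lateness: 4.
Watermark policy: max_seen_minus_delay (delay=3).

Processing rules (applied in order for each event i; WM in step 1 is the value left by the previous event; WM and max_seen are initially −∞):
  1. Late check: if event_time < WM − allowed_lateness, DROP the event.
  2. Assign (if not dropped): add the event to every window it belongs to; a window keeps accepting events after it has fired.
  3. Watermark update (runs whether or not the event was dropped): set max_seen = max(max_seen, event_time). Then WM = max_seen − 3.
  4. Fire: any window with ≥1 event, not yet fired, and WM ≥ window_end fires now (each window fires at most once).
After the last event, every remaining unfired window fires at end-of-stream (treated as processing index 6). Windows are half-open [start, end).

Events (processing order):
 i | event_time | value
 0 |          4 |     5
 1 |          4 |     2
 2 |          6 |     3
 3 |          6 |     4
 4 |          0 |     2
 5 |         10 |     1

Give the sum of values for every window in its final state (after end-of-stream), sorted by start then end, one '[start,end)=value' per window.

[0,2)=2 [4,6)=7 [6,8)=7 [10,12)=1

i=0 t=4 v=5: → [4,6); WM=1
i=1 t=4 v=2: → [4,6); WM=1
i=2 t=6 v=3: → [6,8); WM=3
i=3 t=6 v=4: → [6,8); WM=3
i=4 t=0 v=2: → [0,2); WM=3
i=5 t=10 v=1: → [10,12); WM=7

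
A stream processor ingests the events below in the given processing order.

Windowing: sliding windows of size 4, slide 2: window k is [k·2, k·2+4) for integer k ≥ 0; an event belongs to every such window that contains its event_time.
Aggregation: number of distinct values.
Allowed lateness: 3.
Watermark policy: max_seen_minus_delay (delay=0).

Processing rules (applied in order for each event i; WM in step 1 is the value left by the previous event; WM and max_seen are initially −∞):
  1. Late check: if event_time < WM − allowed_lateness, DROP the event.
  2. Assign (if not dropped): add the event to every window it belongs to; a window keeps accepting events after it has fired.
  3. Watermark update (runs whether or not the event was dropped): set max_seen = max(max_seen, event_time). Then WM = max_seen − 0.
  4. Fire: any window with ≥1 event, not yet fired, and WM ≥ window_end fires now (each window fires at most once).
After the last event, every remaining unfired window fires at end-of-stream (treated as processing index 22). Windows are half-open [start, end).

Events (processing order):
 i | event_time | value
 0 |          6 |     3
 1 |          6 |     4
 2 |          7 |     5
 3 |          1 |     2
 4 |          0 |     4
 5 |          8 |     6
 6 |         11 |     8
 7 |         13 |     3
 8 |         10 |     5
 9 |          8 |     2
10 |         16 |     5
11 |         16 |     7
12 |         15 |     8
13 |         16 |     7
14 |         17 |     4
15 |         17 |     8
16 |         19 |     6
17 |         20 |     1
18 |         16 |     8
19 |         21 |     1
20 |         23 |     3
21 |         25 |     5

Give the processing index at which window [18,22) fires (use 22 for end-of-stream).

20

i=0 t=6 v=3: → [6,10),[4,8); WM=6
i=1 t=6 v=4: → [6,10),[4,8); WM=6
i=2 t=7 v=5: → [6,10),[4,8); WM=7
i=3 t=1 v=2: DROP (t<7-3); WM=7
i=4 t=0 v=4: DROP (t<7-3); WM=7
i=5 t=8 v=6: → [8,12),[6,10); WM=8; [4,8) fires=3
i=6 t=11 v=8: → [10,14),[8,12); WM=11; [6,10) fires=4
i=7 t=13 v=3: → [12,16),[10,14); WM=13; [8,12) fires=2
i=8 t=10 v=5: → [10,14),[8,12); WM=13
i=9 t=8 v=2: DROP (t<13-3); WM=13
i=10 t=16 v=5: → [16,20),[14,18); WM=16; [10,14) fires=3 [12,16) fires=1
i=11 t=16 v=7: → [16,20),[14,18); WM=16
i=12 t=15 v=8: → [14,18),[12,16); WM=16
i=13 t=16 v=7: → [16,20),[14,18); WM=16
i=14 t=17 v=4: → [16,20),[14,18); WM=17
i=15 t=17 v=8: → [16,20),[14,18); WM=17
i=16 t=19 v=6: → [18,22),[16,20); WM=19; [14,18) fires=4
i=17 t=20 v=1: → [20,24),[18,22); WM=20; [16,20) fires=5
i=18 t=16 v=8: DROP (t<20-3); WM=20
i=19 t=21 v=1: → [20,24),[18,22); WM=21
i=20 t=23 v=3: → [22,26),[20,24); WM=23; [18,22) fires=2
i=21 t=25 v=5: → [24,28),[22,26); WM=25; [20,24) fires=2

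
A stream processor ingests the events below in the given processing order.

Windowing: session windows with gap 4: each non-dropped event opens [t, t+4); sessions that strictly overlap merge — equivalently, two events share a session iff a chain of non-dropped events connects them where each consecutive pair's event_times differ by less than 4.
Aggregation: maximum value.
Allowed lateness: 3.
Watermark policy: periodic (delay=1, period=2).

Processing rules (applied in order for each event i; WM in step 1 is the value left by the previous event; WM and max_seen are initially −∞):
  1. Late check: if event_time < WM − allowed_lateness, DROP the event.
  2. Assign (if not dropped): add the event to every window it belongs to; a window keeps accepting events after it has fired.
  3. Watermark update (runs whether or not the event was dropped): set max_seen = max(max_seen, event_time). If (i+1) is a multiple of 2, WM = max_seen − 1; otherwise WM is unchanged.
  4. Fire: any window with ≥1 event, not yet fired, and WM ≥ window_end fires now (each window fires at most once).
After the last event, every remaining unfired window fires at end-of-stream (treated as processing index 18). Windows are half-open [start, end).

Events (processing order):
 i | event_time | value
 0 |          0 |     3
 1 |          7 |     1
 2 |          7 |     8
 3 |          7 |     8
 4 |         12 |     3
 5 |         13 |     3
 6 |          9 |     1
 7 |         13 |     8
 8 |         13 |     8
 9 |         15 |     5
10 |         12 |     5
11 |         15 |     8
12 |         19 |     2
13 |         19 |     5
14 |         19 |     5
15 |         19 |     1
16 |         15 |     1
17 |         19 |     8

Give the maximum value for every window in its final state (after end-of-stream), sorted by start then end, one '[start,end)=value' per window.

i=0 t=0 v=3: → [0,4); WM=−∞
i=1 t=7 v=1: → [7,11); WM=6
i=2 t=7 v=8: → [7,11); WM=6
i=3 t=7 v=8: → [7,11); WM=6
i=4 t=12 v=3: → [12,16); WM=6
i=5 t=13 v=3: → [12,17); WM=12
i=6 t=9 v=1: → [7,17); WM=12
i=7 t=13 v=8: → [7,17); WM=12
i=8 t=13 v=8: → [7,17); WM=12
i=9 t=15 v=5: → [7,19); WM=14
i=10 t=12 v=5: → [7,19); WM=14
i=11 t=15 v=8: → [7,19); WM=14
i=12 t=19 v=2: → [19,23); WM=14
i=13 t=19 v=5: → [19,23); WM=18
i=14 t=19 v=5: → [19,23); WM=18
i=15 t=19 v=1: → [19,23); WM=18
i=16 t=15 v=1: → [7,19); WM=18
i=17 t=19 v=8: → [19,23); WM=18

[0,4)=3 [7,19)=8 [19,23)=8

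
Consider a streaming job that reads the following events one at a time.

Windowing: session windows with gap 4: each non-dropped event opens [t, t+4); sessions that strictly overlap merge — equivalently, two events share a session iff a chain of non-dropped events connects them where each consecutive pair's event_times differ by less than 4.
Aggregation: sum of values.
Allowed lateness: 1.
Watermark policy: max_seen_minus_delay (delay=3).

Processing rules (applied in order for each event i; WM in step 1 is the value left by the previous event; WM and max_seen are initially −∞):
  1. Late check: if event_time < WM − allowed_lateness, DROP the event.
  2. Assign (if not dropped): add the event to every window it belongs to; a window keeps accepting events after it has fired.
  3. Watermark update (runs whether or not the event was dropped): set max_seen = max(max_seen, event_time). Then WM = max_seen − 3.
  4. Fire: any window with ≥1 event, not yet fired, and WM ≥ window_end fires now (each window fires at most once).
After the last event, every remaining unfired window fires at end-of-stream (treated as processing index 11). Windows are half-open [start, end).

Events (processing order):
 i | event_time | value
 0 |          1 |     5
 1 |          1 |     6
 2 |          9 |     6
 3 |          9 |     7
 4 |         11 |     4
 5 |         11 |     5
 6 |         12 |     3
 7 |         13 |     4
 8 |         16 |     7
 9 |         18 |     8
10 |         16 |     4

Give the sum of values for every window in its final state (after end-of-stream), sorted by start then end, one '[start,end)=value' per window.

[1,5)=11 [9,22)=48

i=0 t=1 v=5: → [1,5); WM=-2
i=1 t=1 v=6: → [1,5); WM=-2
i=2 t=9 v=6: → [9,13); WM=6
i=3 t=9 v=7: → [9,13); WM=6
i=4 t=11 v=4: → [9,15); WM=8
i=5 t=11 v=5: → [9,15); WM=8
i=6 t=12 v=3: → [9,16); WM=9
i=7 t=13 v=4: → [9,17); WM=10
i=8 t=16 v=7: → [9,20); WM=13
i=9 t=18 v=8: → [9,22); WM=15
i=10 t=16 v=4: → [9,22); WM=15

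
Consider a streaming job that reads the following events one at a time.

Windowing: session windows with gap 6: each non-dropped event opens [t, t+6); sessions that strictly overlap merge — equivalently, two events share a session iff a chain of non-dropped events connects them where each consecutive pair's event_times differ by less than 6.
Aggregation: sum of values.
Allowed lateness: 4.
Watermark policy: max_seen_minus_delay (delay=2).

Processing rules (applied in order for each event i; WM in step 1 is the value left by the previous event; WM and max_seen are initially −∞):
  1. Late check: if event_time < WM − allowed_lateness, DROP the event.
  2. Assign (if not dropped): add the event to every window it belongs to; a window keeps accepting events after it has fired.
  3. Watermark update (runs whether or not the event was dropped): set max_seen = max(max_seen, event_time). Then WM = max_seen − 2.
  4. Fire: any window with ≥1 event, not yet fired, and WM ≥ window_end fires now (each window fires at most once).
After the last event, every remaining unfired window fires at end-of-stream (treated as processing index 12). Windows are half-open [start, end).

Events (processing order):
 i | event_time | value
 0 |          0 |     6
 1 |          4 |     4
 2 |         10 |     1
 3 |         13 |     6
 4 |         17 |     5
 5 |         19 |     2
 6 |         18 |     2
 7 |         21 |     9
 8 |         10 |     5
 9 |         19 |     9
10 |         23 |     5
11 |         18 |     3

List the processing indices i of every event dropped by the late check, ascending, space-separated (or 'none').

i=0 t=0 v=6: → [0,6); WM=-2
i=1 t=4 v=4: → [0,10); WM=2
i=2 t=10 v=1: → [10,16); WM=8
i=3 t=13 v=6: → [10,19); WM=11
i=4 t=17 v=5: → [10,23); WM=15
i=5 t=19 v=2: → [10,25); WM=17
i=6 t=18 v=2: → [10,25); WM=17
i=7 t=21 v=9: → [10,27); WM=19
i=8 t=10 v=5: DROP (t<19-4); WM=19
i=9 t=19 v=9: → [10,27); WM=19
i=10 t=23 v=5: → [10,29); WM=21
i=11 t=18 v=3: → [10,29); WM=21

8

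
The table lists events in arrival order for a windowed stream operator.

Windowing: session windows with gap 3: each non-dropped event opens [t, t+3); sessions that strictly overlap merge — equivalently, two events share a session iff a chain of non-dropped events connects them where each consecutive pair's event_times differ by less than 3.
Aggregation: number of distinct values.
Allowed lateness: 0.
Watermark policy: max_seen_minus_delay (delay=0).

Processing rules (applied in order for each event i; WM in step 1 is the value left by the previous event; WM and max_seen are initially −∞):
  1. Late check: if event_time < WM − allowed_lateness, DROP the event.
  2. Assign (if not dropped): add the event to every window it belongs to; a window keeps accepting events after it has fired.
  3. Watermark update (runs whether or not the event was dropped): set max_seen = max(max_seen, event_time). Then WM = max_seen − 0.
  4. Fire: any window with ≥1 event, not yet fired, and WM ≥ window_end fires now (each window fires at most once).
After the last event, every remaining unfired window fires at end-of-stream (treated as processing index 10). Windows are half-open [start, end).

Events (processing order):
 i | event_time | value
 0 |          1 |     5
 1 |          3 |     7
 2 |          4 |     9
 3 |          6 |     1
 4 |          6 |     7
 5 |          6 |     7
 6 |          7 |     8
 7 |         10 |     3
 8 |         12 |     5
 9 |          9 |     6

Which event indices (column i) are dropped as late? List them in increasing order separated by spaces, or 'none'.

i=0 t=1 v=5: → [1,4); WM=1
i=1 t=3 v=7: → [1,6); WM=3
i=2 t=4 v=9: → [1,7); WM=4
i=3 t=6 v=1: → [1,9); WM=6
i=4 t=6 v=7: → [1,9); WM=6
i=5 t=6 v=7: → [1,9); WM=6
i=6 t=7 v=8: → [1,10); WM=7
i=7 t=10 v=3: → [10,13); WM=10
i=8 t=12 v=5: → [10,15); WM=12
i=9 t=9 v=6: DROP (t<12-0); WM=12

9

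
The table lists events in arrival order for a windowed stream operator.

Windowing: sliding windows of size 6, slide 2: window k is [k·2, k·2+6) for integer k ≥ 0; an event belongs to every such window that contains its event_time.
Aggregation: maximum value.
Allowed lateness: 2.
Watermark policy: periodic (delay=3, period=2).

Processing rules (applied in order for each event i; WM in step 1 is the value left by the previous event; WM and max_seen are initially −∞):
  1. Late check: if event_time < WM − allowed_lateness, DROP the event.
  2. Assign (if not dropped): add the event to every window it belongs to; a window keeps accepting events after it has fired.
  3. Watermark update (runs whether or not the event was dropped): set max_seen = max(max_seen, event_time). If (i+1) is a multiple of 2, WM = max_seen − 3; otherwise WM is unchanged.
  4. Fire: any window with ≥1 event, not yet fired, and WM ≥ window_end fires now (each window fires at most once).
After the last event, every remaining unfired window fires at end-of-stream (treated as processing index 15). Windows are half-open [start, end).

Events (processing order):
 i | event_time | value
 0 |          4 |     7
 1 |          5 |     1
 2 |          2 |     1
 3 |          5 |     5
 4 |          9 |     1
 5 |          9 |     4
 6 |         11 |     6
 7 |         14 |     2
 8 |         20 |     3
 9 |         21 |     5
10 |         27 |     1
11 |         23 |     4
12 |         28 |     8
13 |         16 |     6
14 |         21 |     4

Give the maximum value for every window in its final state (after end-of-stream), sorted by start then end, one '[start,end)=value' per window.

[0,6)=7 [2,8)=7 [4,10)=7 [6,12)=6 [8,14)=6 [10,16)=6 [12,18)=2 [14,20)=2 [16,22)=5 [18,24)=5 [20,26)=5 [22,28)=4 [24,30)=8 [26,32)=8 [28,34)=8

i=0 t=4 v=7: → [4,10),[2,8),[0,6); WM=−∞
i=1 t=5 v=1: → [4,10),[2,8),[0,6); WM=2
i=2 t=2 v=1: → [2,8),[0,6); WM=2
i=3 t=5 v=5: → [4,10),[2,8),[0,6); WM=2
i=4 t=9 v=1: → [8,14),[6,12),[4,10); WM=2
i=5 t=9 v=4: → [8,14),[6,12),[4,10); WM=6; [0,6) fires=7
i=6 t=11 v=6: → [10,16),[8,14),[6,12); WM=6
i=7 t=14 v=2: → [14,20),[12,18),[10,16); WM=11; [2,8) fires=7 [4,10) fires=7
i=8 t=20 v=3: → [20,26),[18,24),[16,22); WM=11
i=9 t=21 v=5: → [20,26),[18,24),[16,22); WM=18; [6,12) fires=6 [8,14) fires=6 [10,16) fires=6 [12,18) fires=2
i=10 t=27 v=1: → [26,32),[24,30),[22,28); WM=18
i=11 t=23 v=4: → [22,28),[20,26),[18,24); WM=24; [14,20) fires=2 [16,22) fires=5 [18,24) fires=5
i=12 t=28 v=8: → [28,34),[26,32),[24,30); WM=24
i=13 t=16 v=6: DROP (t<24-2); WM=25
i=14 t=21 v=4: DROP (t<25-2); WM=25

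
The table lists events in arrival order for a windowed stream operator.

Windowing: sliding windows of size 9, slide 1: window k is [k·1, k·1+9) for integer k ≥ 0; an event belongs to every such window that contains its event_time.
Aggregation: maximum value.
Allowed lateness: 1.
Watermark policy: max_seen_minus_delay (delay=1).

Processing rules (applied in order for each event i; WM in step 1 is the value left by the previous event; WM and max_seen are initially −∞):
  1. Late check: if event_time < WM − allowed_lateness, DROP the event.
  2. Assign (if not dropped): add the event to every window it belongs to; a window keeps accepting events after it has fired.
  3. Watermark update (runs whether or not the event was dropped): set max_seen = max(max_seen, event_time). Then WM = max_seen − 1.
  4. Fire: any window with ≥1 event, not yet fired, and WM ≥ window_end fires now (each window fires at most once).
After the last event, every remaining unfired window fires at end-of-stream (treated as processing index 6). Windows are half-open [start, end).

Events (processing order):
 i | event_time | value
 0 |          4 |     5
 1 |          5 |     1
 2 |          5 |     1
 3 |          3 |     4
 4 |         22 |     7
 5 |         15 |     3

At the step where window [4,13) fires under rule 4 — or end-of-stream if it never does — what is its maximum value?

i=0 t=4 v=5: → [4,13),[3,12),[2,11),[1,10),[0,9); WM=3
i=1 t=5 v=1: → [5,14),[4,13),[3,12),[2,11),[1,10),[0,9); WM=4
i=2 t=5 v=1: → [5,14),[4,13),[3,12),[2,11),[1,10),[0,9); WM=4
i=3 t=3 v=4: → [3,12),[2,11),[1,10),[0,9); WM=4
i=4 t=22 v=7: → [22,31),[21,30),[20,29),[19,28),[18,27),[17,26),[16,25),[15,24),[14,23); WM=21; [0,9) fires=5 [1,10) fires=5 [2,11) fires=5 [3,12) fires=5 [4,13) fires=5 [5,14) fires=1
i=5 t=15 v=3: DROP (t<21-1); WM=21

5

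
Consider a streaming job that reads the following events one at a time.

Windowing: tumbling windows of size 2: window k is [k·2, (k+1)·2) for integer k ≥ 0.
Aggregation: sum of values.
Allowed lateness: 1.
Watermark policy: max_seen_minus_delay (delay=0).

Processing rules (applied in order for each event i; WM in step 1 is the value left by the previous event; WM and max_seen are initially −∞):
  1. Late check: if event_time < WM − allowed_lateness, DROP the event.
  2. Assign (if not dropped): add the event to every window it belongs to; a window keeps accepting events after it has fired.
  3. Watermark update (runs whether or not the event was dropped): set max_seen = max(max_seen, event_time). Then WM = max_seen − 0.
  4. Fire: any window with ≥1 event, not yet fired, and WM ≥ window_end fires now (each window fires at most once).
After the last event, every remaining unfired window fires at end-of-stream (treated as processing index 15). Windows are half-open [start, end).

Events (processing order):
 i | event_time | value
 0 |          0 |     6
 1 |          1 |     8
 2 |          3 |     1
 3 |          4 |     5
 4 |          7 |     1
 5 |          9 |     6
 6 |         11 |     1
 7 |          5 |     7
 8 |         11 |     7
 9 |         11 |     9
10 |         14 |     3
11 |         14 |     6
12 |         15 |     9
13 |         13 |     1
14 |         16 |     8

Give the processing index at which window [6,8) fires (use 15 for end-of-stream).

i=0 t=0 v=6: → [0,2); WM=0
i=1 t=1 v=8: → [0,2); WM=1
i=2 t=3 v=1: → [2,4); WM=3; [0,2) fires=14
i=3 t=4 v=5: → [4,6); WM=4; [2,4) fires=1
i=4 t=7 v=1: → [6,8); WM=7; [4,6) fires=5
i=5 t=9 v=6: → [8,10); WM=9; [6,8) fires=1
i=6 t=11 v=1: → [10,12); WM=11; [8,10) fires=6
i=7 t=5 v=7: DROP (t<11-1); WM=11
i=8 t=11 v=7: → [10,12); WM=11
i=9 t=11 v=9: → [10,12); WM=11
i=10 t=14 v=3: → [14,16); WM=14; [10,12) fires=17
i=11 t=14 v=6: → [14,16); WM=14
i=12 t=15 v=9: → [14,16); WM=15
i=13 t=13 v=1: DROP (t<15-1); WM=15
i=14 t=16 v=8: → [16,18); WM=16; [14,16) fires=18

5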